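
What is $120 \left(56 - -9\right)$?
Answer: $7800$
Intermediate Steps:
$120 \left(56 - -9\right) = 120 \left(56 + 9\right) = 120 \cdot 65 = 7800$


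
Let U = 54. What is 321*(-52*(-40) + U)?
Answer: 685014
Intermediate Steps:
321*(-52*(-40) + U) = 321*(-52*(-40) + 54) = 321*(2080 + 54) = 321*2134 = 685014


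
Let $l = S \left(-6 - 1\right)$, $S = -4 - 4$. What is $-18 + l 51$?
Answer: $2838$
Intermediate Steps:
$S = -8$
$l = 56$ ($l = - 8 \left(-6 - 1\right) = \left(-8\right) \left(-7\right) = 56$)
$-18 + l 51 = -18 + 56 \cdot 51 = -18 + 2856 = 2838$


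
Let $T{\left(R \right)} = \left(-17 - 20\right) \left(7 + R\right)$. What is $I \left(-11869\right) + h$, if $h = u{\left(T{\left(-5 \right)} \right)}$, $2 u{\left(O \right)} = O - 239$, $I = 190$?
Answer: $- \frac{4510533}{2} \approx -2.2553 \cdot 10^{6}$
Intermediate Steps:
$T{\left(R \right)} = -259 - 37 R$ ($T{\left(R \right)} = - 37 \left(7 + R\right) = -259 - 37 R$)
$u{\left(O \right)} = - \frac{239}{2} + \frac{O}{2}$ ($u{\left(O \right)} = \frac{O - 239}{2} = \frac{-239 + O}{2} = - \frac{239}{2} + \frac{O}{2}$)
$h = - \frac{313}{2}$ ($h = - \frac{239}{2} + \frac{-259 - -185}{2} = - \frac{239}{2} + \frac{-259 + 185}{2} = - \frac{239}{2} + \frac{1}{2} \left(-74\right) = - \frac{239}{2} - 37 = - \frac{313}{2} \approx -156.5$)
$I \left(-11869\right) + h = 190 \left(-11869\right) - \frac{313}{2} = -2255110 - \frac{313}{2} = - \frac{4510533}{2}$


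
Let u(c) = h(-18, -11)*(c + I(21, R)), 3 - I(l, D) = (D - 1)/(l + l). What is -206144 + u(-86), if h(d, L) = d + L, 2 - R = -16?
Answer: -8556461/42 ≈ -2.0373e+5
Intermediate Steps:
R = 18 (R = 2 - 1*(-16) = 2 + 16 = 18)
h(d, L) = L + d
I(l, D) = 3 - (-1 + D)/(2*l) (I(l, D) = 3 - (D - 1)/(l + l) = 3 - (-1 + D)/(2*l))
u(c) = -3161/42 - 29*c (u(c) = (-11 - 18)*(c + (½)*(1 - 1*18 + 6*21)/21) = -29*(c + (½)*(1/21)*(1 - 18 + 126)) = -29*(c + (½)*(1/21)*109) = -29*(c + 109/42) = -29*(109/42 + c) = -3161/42 - 29*c)
-206144 + u(-86) = -206144 + (-3161/42 - 29*(-86)) = -206144 + (-3161/42 + 2494) = -206144 + 101587/42 = -8556461/42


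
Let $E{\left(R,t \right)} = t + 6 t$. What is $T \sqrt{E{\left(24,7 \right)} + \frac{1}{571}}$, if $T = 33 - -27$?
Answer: $\frac{120 \sqrt{3994145}}{571} \approx 420.01$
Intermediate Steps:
$E{\left(R,t \right)} = 7 t$
$T = 60$ ($T = 33 + 27 = 60$)
$T \sqrt{E{\left(24,7 \right)} + \frac{1}{571}} = 60 \sqrt{7 \cdot 7 + \frac{1}{571}} = 60 \sqrt{49 + \frac{1}{571}} = 60 \sqrt{\frac{27980}{571}} = 60 \frac{2 \sqrt{3994145}}{571} = \frac{120 \sqrt{3994145}}{571}$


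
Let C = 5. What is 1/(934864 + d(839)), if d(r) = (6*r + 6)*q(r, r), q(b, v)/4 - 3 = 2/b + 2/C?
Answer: 839/841899632 ≈ 9.9656e-7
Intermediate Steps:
q(b, v) = 68/5 + 8/b (q(b, v) = 12 + 4*(2/b + 2/5) = 12 + 4*(2/5 + 2/b) = 12 + (8/5 + 8/b) = 68/5 + 8/b)
d(r) = (6 + 6*r)*(68/5 + 8/r) (d(r) = (6*r + 6)*(68/5 + 8/r) = (6 + 6*r)*(68/5 + 8/r))
1/(934864 + d(839)) = 1/(934864 + (648/5 + 48/839 + (408/5)*839)) = 1/(934864 + (648/5 + 48*(1/839) + 342312/5)) = 1/(934864 + (648/5 + 48/839 + 342312/5)) = 1/(934864 + 57548736/839) = 1/(841899632/839) = 839/841899632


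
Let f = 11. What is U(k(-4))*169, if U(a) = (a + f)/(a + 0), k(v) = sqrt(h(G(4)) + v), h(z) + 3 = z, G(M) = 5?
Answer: 169 - 1859*I*sqrt(2)/2 ≈ 169.0 - 1314.5*I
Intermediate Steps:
h(z) = -3 + z
k(v) = sqrt(2 + v) (k(v) = sqrt((-3 + 5) + v) = sqrt(2 + v))
U(a) = (11 + a)/a (U(a) = (a + 11)/(a + 0) = (11 + a)/a)
U(k(-4))*169 = ((11 + sqrt(2 - 4))/(sqrt(2 - 4)))*169 = ((11 + sqrt(-2))/(sqrt(-2)))*169 = ((11 + I*sqrt(2))/((I*sqrt(2))))*169 = ((-I*sqrt(2)/2)*(11 + I*sqrt(2)))*169 = -I*sqrt(2)*(11 + I*sqrt(2))/2*169 = -169*I*sqrt(2)*(11 + I*sqrt(2))/2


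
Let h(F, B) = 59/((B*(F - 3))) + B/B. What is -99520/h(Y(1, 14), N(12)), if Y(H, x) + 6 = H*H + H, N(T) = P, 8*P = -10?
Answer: -3483200/271 ≈ -12853.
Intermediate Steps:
P = -5/4 (P = (⅛)*(-10) = -5/4 ≈ -1.2500)
N(T) = -5/4
Y(H, x) = -6 + H + H² (Y(H, x) = -6 + (H*H + H) = -6 + (H² + H) = -6 + (H + H²) = -6 + H + H²)
h(F, B) = 1 + 59/(B*(-3 + F)) (h(F, B) = 59/((B*(-3 + F))) + 1 = 59*(1/(B*(-3 + F))) + 1 = 59/(B*(-3 + F)) + 1 = 1 + 59/(B*(-3 + F)))
-99520/h(Y(1, 14), N(12)) = -99520*(-5*(-3 + (-6 + 1 + 1²))/(4*(59 - 3*(-5/4) - 5*(-6 + 1 + 1²)/4))) = -99520*(-5*(-3 + (-6 + 1 + 1))/(4*(59 + 15/4 - 5*(-6 + 1 + 1)/4))) = -99520*(-5*(-3 - 4)/(4*(59 + 15/4 - 5/4*(-4)))) = -99520*35/(4*(59 + 15/4 + 5)) = -99520/((-⅘*(-⅐)*271/4)) = -99520/271/35 = -99520*35/271 = -3483200/271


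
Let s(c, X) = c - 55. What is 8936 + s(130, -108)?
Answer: 9011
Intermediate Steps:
s(c, X) = -55 + c
8936 + s(130, -108) = 8936 + (-55 + 130) = 8936 + 75 = 9011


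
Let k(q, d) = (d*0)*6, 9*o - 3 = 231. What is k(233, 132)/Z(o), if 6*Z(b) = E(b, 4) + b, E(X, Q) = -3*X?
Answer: 0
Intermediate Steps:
o = 26 (o = ⅓ + (⅑)*231 = ⅓ + 77/3 = 26)
k(q, d) = 0 (k(q, d) = 0*6 = 0)
Z(b) = -b/3 (Z(b) = (-3*b + b)/6 = (-2*b)/6 = -b/3)
k(233, 132)/Z(o) = 0/((-⅓*26)) = 0/(-26/3) = 0*(-3/26) = 0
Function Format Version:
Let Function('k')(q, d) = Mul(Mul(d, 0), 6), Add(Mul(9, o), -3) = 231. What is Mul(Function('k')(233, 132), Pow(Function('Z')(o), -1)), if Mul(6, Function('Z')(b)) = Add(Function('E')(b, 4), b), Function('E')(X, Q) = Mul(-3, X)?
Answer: 0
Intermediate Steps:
o = 26 (o = Add(Rational(1, 3), Mul(Rational(1, 9), 231)) = Add(Rational(1, 3), Rational(77, 3)) = 26)
Function('k')(q, d) = 0 (Function('k')(q, d) = Mul(0, 6) = 0)
Function('Z')(b) = Mul(Rational(-1, 3), b) (Function('Z')(b) = Mul(Rational(1, 6), Add(Mul(-3, b), b)) = Mul(Rational(1, 6), Mul(-2, b)) = Mul(Rational(-1, 3), b))
Mul(Function('k')(233, 132), Pow(Function('Z')(o), -1)) = Mul(0, Pow(Mul(Rational(-1, 3), 26), -1)) = Mul(0, Pow(Rational(-26, 3), -1)) = Mul(0, Rational(-3, 26)) = 0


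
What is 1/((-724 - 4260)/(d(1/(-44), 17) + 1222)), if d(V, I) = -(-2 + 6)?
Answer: -87/356 ≈ -0.24438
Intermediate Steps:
d(V, I) = -4 (d(V, I) = -1*4 = -4)
1/((-724 - 4260)/(d(1/(-44), 17) + 1222)) = 1/((-724 - 4260)/(-4 + 1222)) = 1/(-4984/1218) = 1/(-4984*1/1218) = 1/(-356/87) = -87/356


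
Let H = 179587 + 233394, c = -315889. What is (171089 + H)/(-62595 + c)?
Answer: -292035/189242 ≈ -1.5432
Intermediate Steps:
H = 412981
(171089 + H)/(-62595 + c) = (171089 + 412981)/(-62595 - 315889) = 584070/(-378484) = 584070*(-1/378484) = -292035/189242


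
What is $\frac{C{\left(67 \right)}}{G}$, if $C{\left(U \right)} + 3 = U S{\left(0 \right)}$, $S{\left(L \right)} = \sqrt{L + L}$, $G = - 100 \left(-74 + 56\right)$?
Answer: $- \frac{1}{600} \approx -0.0016667$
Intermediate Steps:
$G = 1800$ ($G = \left(-100\right) \left(-18\right) = 1800$)
$S{\left(L \right)} = \sqrt{2} \sqrt{L}$ ($S{\left(L \right)} = \sqrt{2 L} = \sqrt{2} \sqrt{L}$)
$C{\left(U \right)} = -3$ ($C{\left(U \right)} = -3 + U \sqrt{2} \sqrt{0} = -3 + U \sqrt{2} \cdot 0 = -3 + U 0 = -3 + 0 = -3$)
$\frac{C{\left(67 \right)}}{G} = - \frac{3}{1800} = \left(-3\right) \frac{1}{1800} = - \frac{1}{600}$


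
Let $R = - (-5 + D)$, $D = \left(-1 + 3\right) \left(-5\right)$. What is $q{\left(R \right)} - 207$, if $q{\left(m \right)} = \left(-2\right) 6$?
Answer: $-219$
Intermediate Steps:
$D = -10$ ($D = 2 \left(-5\right) = -10$)
$R = 15$ ($R = - (-5 - 10) = \left(-1\right) \left(-15\right) = 15$)
$q{\left(m \right)} = -12$
$q{\left(R \right)} - 207 = -12 - 207 = -219$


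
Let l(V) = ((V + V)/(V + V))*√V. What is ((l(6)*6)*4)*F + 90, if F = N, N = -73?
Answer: 90 - 1752*√6 ≈ -4201.5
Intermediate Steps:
F = -73
l(V) = √V (l(V) = ((2*V)/((2*V)))*√V = ((2*V)*(1/(2*V)))*√V = 1*√V = √V)
((l(6)*6)*4)*F + 90 = ((√6*6)*4)*(-73) + 90 = ((6*√6)*4)*(-73) + 90 = (24*√6)*(-73) + 90 = -1752*√6 + 90 = 90 - 1752*√6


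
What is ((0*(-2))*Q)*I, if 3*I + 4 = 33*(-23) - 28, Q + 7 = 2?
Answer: 0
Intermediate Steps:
Q = -5 (Q = -7 + 2 = -5)
I = -791/3 (I = -4/3 + (33*(-23) - 28)/3 = -4/3 + (-759 - 28)/3 = -4/3 + (⅓)*(-787) = -4/3 - 787/3 = -791/3 ≈ -263.67)
((0*(-2))*Q)*I = ((0*(-2))*(-5))*(-791/3) = (0*(-5))*(-791/3) = 0*(-791/3) = 0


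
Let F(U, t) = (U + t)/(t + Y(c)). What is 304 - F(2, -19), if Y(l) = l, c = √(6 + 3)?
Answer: 4847/16 ≈ 302.94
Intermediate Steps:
c = 3 (c = √9 = 3)
F(U, t) = (U + t)/(3 + t) (F(U, t) = (U + t)/(t + 3) = (U + t)/(3 + t))
304 - F(2, -19) = 304 - (2 - 19)/(3 - 19) = 304 - (-17)/(-16) = 304 - (-1)*(-17)/16 = 304 - 1*17/16 = 304 - 17/16 = 4847/16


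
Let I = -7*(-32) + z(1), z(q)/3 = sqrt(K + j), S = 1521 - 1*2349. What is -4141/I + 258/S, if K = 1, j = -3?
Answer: (-129*sqrt(2) + 581090*I)/(138*(-224*I + 3*sqrt(2))) ≈ -18.792 + 0.35002*I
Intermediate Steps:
S = -828 (S = 1521 - 2349 = -828)
z(q) = 3*I*sqrt(2) (z(q) = 3*sqrt(1 - 3) = 3*sqrt(-2) = 3*(I*sqrt(2)) = 3*I*sqrt(2))
I = 224 + 3*I*sqrt(2) (I = -7*(-32) + 3*I*sqrt(2) = 224 + 3*I*sqrt(2) ≈ 224.0 + 4.2426*I)
-4141/I + 258/S = -4141/(224 + 3*I*sqrt(2)) + 258/(-828) = -4141/(224 + 3*I*sqrt(2)) + 258*(-1/828) = -4141/(224 + 3*I*sqrt(2)) - 43/138 = -43/138 - 4141/(224 + 3*I*sqrt(2))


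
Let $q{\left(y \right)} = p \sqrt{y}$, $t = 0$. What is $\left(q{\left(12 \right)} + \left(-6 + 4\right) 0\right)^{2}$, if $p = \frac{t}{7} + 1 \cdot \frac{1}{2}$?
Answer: $3$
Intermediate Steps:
$p = \frac{1}{2}$ ($p = \frac{0}{7} + 1 \cdot \frac{1}{2} = 0 \cdot \frac{1}{7} + 1 \cdot \frac{1}{2} = 0 + \frac{1}{2} = \frac{1}{2} \approx 0.5$)
$q{\left(y \right)} = \frac{\sqrt{y}}{2}$
$\left(q{\left(12 \right)} + \left(-6 + 4\right) 0\right)^{2} = \left(\frac{\sqrt{12}}{2} + \left(-6 + 4\right) 0\right)^{2} = \left(\frac{2 \sqrt{3}}{2} - 0\right)^{2} = \left(\sqrt{3} + 0\right)^{2} = \left(\sqrt{3}\right)^{2} = 3$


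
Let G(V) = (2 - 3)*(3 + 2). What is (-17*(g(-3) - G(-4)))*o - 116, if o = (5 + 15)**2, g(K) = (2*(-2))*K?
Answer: -115716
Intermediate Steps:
G(V) = -5 (G(V) = -1*5 = -5)
g(K) = -4*K
o = 400 (o = 20**2 = 400)
(-17*(g(-3) - G(-4)))*o - 116 = -17*(-4*(-3) - 1*(-5))*400 - 116 = -17*(12 + 5)*400 - 116 = -17*17*400 - 116 = -289*400 - 116 = -115600 - 116 = -115716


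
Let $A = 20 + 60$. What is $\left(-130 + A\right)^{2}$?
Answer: $2500$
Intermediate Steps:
$A = 80$
$\left(-130 + A\right)^{2} = \left(-130 + 80\right)^{2} = \left(-50\right)^{2} = 2500$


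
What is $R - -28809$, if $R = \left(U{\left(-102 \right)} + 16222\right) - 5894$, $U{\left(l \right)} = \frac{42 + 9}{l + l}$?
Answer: $\frac{156547}{4} \approx 39137.0$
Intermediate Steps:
$U{\left(l \right)} = \frac{51}{2 l}$
$R = \frac{41311}{4}$ ($R = \left(\frac{51}{2 \left(-102\right)} + 16222\right) - 5894 = \left(\frac{51}{2} \left(- \frac{1}{102}\right) + 16222\right) - 5894 = \left(- \frac{1}{4} + 16222\right) - 5894 = \frac{64887}{4} - 5894 = \frac{41311}{4} \approx 10328.0$)
$R - -28809 = \frac{41311}{4} - -28809 = \frac{41311}{4} + 28809 = \frac{156547}{4}$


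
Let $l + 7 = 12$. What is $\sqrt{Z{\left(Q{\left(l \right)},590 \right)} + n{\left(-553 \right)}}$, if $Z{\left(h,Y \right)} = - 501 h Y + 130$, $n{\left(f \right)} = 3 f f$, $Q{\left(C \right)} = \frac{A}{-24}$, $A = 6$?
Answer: $\frac{\sqrt{3965818}}{2} \approx 995.72$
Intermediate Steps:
$l = 5$ ($l = -7 + 12 = 5$)
$Q{\left(C \right)} = - \frac{1}{4}$ ($Q{\left(C \right)} = \frac{6}{-24} = 6 \left(- \frac{1}{24}\right) = - \frac{1}{4}$)
$n{\left(f \right)} = 3 f^{2}$
$Z{\left(h,Y \right)} = 130 - 501 Y h$ ($Z{\left(h,Y \right)} = - 501 Y h + 130 = 130 - 501 Y h$)
$\sqrt{Z{\left(Q{\left(l \right)},590 \right)} + n{\left(-553 \right)}} = \sqrt{\left(130 - 295590 \left(- \frac{1}{4}\right)\right) + 3 \left(-553\right)^{2}} = \sqrt{\left(130 + \frac{147795}{2}\right) + 3 \cdot 305809} = \sqrt{\frac{148055}{2} + 917427} = \sqrt{\frac{1982909}{2}} = \frac{\sqrt{3965818}}{2}$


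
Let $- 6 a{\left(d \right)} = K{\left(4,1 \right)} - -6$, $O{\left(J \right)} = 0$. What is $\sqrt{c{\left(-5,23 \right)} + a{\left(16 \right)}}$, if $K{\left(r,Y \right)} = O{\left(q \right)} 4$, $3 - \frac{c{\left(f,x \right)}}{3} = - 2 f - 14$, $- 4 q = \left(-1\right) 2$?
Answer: $2 \sqrt{5} \approx 4.4721$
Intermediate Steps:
$q = \frac{1}{2}$ ($q = - \frac{\left(-1\right) 2}{4} = \left(- \frac{1}{4}\right) \left(-2\right) = \frac{1}{2} \approx 0.5$)
$c{\left(f,x \right)} = 51 + 6 f$ ($c{\left(f,x \right)} = 9 - 3 \left(- 2 f - 14\right) = 9 - 3 \left(-14 - 2 f\right) = 9 + \left(42 + 6 f\right) = 51 + 6 f$)
$K{\left(r,Y \right)} = 0$ ($K{\left(r,Y \right)} = 0 \cdot 4 = 0$)
$a{\left(d \right)} = -1$ ($a{\left(d \right)} = - \frac{0 - -6}{6} = - \frac{0 + 6}{6} = \left(- \frac{1}{6}\right) 6 = -1$)
$\sqrt{c{\left(-5,23 \right)} + a{\left(16 \right)}} = \sqrt{\left(51 + 6 \left(-5\right)\right) - 1} = \sqrt{\left(51 - 30\right) - 1} = \sqrt{21 - 1} = \sqrt{20} = 2 \sqrt{5}$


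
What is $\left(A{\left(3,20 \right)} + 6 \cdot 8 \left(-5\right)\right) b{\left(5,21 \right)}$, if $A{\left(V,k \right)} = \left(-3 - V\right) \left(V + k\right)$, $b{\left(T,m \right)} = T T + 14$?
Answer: $-14742$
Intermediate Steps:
$b{\left(T,m \right)} = 14 + T^{2}$ ($b{\left(T,m \right)} = T^{2} + 14 = 14 + T^{2}$)
$\left(A{\left(3,20 \right)} + 6 \cdot 8 \left(-5\right)\right) b{\left(5,21 \right)} = \left(\left(- 3^{2} - 9 - 60 - 3 \cdot 20\right) + 6 \cdot 8 \left(-5\right)\right) \left(14 + 5^{2}\right) = \left(\left(\left(-1\right) 9 - 9 - 60 - 60\right) + 48 \left(-5\right)\right) \left(14 + 25\right) = \left(\left(-9 - 9 - 60 - 60\right) - 240\right) 39 = \left(-138 - 240\right) 39 = \left(-378\right) 39 = -14742$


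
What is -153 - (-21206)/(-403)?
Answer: -82865/403 ≈ -205.62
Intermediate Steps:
-153 - (-21206)/(-403) = -153 - (-21206)*(-1)/403 = -153 - 461*46/403 = -153 - 21206/403 = -82865/403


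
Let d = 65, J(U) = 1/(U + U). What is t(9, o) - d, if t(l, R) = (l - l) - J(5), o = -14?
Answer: -651/10 ≈ -65.100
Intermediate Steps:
J(U) = 1/(2*U)
t(l, R) = -⅒ (t(l, R) = (l - l) - 1/(2*5) = 0 - 1/(2*5) = 0 - 1*⅒ = 0 - ⅒ = -⅒)
t(9, o) - d = -⅒ - 1*65 = -⅒ - 65 = -651/10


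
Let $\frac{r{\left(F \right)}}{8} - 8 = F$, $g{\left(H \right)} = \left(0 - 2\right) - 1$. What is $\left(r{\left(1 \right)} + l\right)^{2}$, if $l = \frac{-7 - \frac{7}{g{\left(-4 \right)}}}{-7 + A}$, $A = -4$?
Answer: $\frac{5712100}{1089} \approx 5245.3$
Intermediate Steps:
$g{\left(H \right)} = -3$ ($g{\left(H \right)} = -2 - 1 = -3$)
$r{\left(F \right)} = 64 + 8 F$
$l = \frac{14}{33}$ ($l = \frac{-7 - \frac{7}{-3}}{-7 - 4} = \frac{-7 - - \frac{7}{3}}{-11} = \left(-7 + \frac{7}{3}\right) \left(- \frac{1}{11}\right) = \left(- \frac{14}{3}\right) \left(- \frac{1}{11}\right) = \frac{14}{33} \approx 0.42424$)
$\left(r{\left(1 \right)} + l\right)^{2} = \left(\left(64 + 8 \cdot 1\right) + \frac{14}{33}\right)^{2} = \left(\left(64 + 8\right) + \frac{14}{33}\right)^{2} = \left(72 + \frac{14}{33}\right)^{2} = \left(\frac{2390}{33}\right)^{2} = \frac{5712100}{1089}$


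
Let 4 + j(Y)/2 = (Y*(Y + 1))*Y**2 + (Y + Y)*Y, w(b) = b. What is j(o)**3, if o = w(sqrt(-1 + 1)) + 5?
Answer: 4034866688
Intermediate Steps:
o = 5 (o = sqrt(-1 + 1) + 5 = sqrt(0) + 5 = 0 + 5 = 5)
j(Y) = -8 + 4*Y**2 + 2*Y**3*(1 + Y) (j(Y) = -8 + 2*((Y*(Y + 1))*Y**2 + (Y + Y)*Y) = -8 + 2*((Y*(1 + Y))*Y**2 + (2*Y)*Y) = -8 + 2*(Y**3*(1 + Y) + 2*Y**2) = -8 + 2*(2*Y**2 + Y**3*(1 + Y)) = -8 + (4*Y**2 + 2*Y**3*(1 + Y)) = -8 + 4*Y**2 + 2*Y**3*(1 + Y))
j(o)**3 = (-8 + 2*5**3 + 2*5**4 + 4*5**2)**3 = (-8 + 2*125 + 2*625 + 4*25)**3 = (-8 + 250 + 1250 + 100)**3 = 1592**3 = 4034866688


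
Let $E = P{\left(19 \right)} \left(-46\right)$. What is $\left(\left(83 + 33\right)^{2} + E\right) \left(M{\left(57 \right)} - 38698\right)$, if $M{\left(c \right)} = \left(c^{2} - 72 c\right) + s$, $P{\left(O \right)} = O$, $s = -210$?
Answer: $-500298066$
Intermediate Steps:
$M{\left(c \right)} = -210 + c^{2} - 72 c$ ($M{\left(c \right)} = \left(c^{2} - 72 c\right) - 210 = -210 + c^{2} - 72 c$)
$E = -874$ ($E = 19 \left(-46\right) = -874$)
$\left(\left(83 + 33\right)^{2} + E\right) \left(M{\left(57 \right)} - 38698\right) = \left(\left(83 + 33\right)^{2} - 874\right) \left(\left(-210 + 57^{2} - 4104\right) - 38698\right) = \left(116^{2} - 874\right) \left(\left(-210 + 3249 - 4104\right) - 38698\right) = \left(13456 - 874\right) \left(-1065 - 38698\right) = 12582 \left(-39763\right) = -500298066$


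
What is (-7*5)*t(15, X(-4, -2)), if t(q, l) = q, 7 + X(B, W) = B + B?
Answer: -525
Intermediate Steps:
X(B, W) = -7 + 2*B (X(B, W) = -7 + (B + B) = -7 + 2*B)
(-7*5)*t(15, X(-4, -2)) = -7*5*15 = -35*15 = -525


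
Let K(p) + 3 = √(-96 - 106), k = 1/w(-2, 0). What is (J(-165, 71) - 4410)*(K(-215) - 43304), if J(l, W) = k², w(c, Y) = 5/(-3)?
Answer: 4774206987/25 - 110241*I*√202/25 ≈ 1.9097e+8 - 62673.0*I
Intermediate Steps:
w(c, Y) = -5/3 (w(c, Y) = 5*(-⅓) = -5/3)
k = -⅗ (k = 1/(-5/3) = -⅗ ≈ -0.60000)
J(l, W) = 9/25 (J(l, W) = (-⅗)² = 9/25)
K(p) = -3 + I*√202 (K(p) = -3 + √(-96 - 106) = -3 + √(-202) = -3 + I*√202)
(J(-165, 71) - 4410)*(K(-215) - 43304) = (9/25 - 4410)*((-3 + I*√202) - 43304) = -110241*(-43307 + I*√202)/25 = 4774206987/25 - 110241*I*√202/25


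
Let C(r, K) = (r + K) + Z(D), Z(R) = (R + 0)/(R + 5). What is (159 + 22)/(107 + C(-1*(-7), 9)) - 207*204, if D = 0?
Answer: -5193863/123 ≈ -42227.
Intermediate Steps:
Z(R) = R/(5 + R)
C(r, K) = K + r (C(r, K) = (r + K) + 0/(5 + 0) = (K + r) + 0/5 = (K + r) + 0*(⅕) = (K + r) + 0 = K + r)
(159 + 22)/(107 + C(-1*(-7), 9)) - 207*204 = (159 + 22)/(107 + (9 - 1*(-7))) - 207*204 = 181/(107 + (9 + 7)) - 42228 = 181/(107 + 16) - 42228 = 181/123 - 42228 = -5193863/123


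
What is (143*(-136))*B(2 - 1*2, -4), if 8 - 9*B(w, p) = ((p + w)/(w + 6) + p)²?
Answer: 2411552/81 ≈ 29772.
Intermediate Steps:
B(w, p) = 8/9 - (p + (p + w)/(6 + w))²/9 (B(w, p) = 8/9 - ((p + w)/(w + 6) + p)²/9 = 8/9 - ((p + w)/(6 + w) + p)²/9 = 8/9 - (p + (p + w)/(6 + w))²/9)
(143*(-136))*B(2 - 1*2, -4) = (143*(-136))*(8/9 - ((2 - 1*2) + 7*(-4) - 4*(2 - 1*2))²/(9*(6 + (2 - 1*2))²)) = -19448*(8/9 - ((2 - 2) - 28 - 4*(2 - 2))²/(9*(6 + (2 - 2))²)) = -19448*(8/9 - (0 - 28 - 4*0)²/(9*(6 + 0)²)) = -19448*(8/9 - ⅑*(0 - 28 + 0)²/6²) = -19448*(8/9 - ⅑*1/36*(-28)²) = -19448*(8/9 - ⅑*1/36*784) = -19448*(8/9 - 196/81) = -19448*(-124/81) = 2411552/81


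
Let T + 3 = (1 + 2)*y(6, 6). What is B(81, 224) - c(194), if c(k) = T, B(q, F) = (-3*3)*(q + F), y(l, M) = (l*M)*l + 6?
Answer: -3408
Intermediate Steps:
y(l, M) = 6 + M*l² (y(l, M) = (M*l)*l + 6 = M*l² + 6 = 6 + M*l²)
B(q, F) = -9*F - 9*q (B(q, F) = -9*(F + q) = -9*F - 9*q)
T = 663 (T = -3 + (1 + 2)*(6 + 6*6²) = -3 + 3*(6 + 6*36) = -3 + 3*(6 + 216) = -3 + 3*222 = -3 + 666 = 663)
c(k) = 663
B(81, 224) - c(194) = (-9*224 - 9*81) - 1*663 = (-2016 - 729) - 663 = -2745 - 663 = -3408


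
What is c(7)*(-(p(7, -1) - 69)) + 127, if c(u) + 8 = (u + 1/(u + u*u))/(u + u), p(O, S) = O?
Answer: -132465/392 ≈ -337.92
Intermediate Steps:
c(u) = -8 + (u + 1/(u + u²))/(2*u) (c(u) = -8 + (u + 1/(u + u*u))/(u + u) = -8 + (u + 1/(u + u²))/((2*u)) = -8 + (u + 1/(u + u²))*(1/(2*u)) = -8 + (u + 1/(u + u²))/(2*u))
c(7)*(-(p(7, -1) - 69)) + 127 = ((½)*(1 - 15*7² - 15*7³)/(7²*(1 + 7)))*(-(7 - 69)) + 127 = ((½)*(1/49)*(1 - 15*49 - 15*343)/8)*(-1*(-62)) + 127 = ((½)*(1/49)*(⅛)*(1 - 735 - 5145))*62 + 127 = ((½)*(1/49)*(⅛)*(-5879))*62 + 127 = -5879/784*62 + 127 = -182249/392 + 127 = -132465/392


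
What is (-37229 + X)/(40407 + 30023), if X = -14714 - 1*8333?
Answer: -30138/35215 ≈ -0.85583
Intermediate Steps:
X = -23047 (X = -14714 - 8333 = -23047)
(-37229 + X)/(40407 + 30023) = (-37229 - 23047)/(40407 + 30023) = -60276/70430 = -60276*1/70430 = -30138/35215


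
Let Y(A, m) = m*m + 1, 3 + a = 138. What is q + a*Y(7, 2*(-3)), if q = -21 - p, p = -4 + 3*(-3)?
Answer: 4987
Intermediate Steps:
a = 135 (a = -3 + 138 = 135)
Y(A, m) = 1 + m² (Y(A, m) = m² + 1 = 1 + m²)
p = -13 (p = -4 - 9 = -13)
q = -8 (q = -21 - 1*(-13) = -21 + 13 = -8)
q + a*Y(7, 2*(-3)) = -8 + 135*(1 + (2*(-3))²) = -8 + 135*(1 + (-6)²) = -8 + 135*(1 + 36) = -8 + 135*37 = -8 + 4995 = 4987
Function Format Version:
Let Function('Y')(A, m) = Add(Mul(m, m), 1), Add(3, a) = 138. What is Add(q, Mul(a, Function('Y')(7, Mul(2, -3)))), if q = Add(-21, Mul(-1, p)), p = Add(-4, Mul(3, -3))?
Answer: 4987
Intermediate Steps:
a = 135 (a = Add(-3, 138) = 135)
Function('Y')(A, m) = Add(1, Pow(m, 2)) (Function('Y')(A, m) = Add(Pow(m, 2), 1) = Add(1, Pow(m, 2)))
p = -13 (p = Add(-4, -9) = -13)
q = -8 (q = Add(-21, Mul(-1, -13)) = Add(-21, 13) = -8)
Add(q, Mul(a, Function('Y')(7, Mul(2, -3)))) = Add(-8, Mul(135, Add(1, Pow(Mul(2, -3), 2)))) = Add(-8, Mul(135, Add(1, Pow(-6, 2)))) = Add(-8, Mul(135, Add(1, 36))) = Add(-8, Mul(135, 37)) = Add(-8, 4995) = 4987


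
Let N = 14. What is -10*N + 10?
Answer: -130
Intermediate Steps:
-10*N + 10 = -10*14 + 10 = -140 + 10 = -130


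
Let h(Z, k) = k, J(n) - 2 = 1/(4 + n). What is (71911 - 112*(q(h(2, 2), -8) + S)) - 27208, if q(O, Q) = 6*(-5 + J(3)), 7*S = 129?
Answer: 44559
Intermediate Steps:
J(n) = 2 + 1/(4 + n)
S = 129/7 (S = (1/7)*129 = 129/7 ≈ 18.429)
q(O, Q) = -120/7 (q(O, Q) = 6*(-5 + (9 + 2*3)/(4 + 3)) = 6*(-5 + (9 + 6)/7) = 6*(-5 + (1/7)*15) = 6*(-5 + 15/7) = 6*(-20/7) = -120/7)
(71911 - 112*(q(h(2, 2), -8) + S)) - 27208 = (71911 - 112*(-120/7 + 129/7)) - 27208 = (71911 - 112*9/7) - 27208 = (71911 - 144) - 27208 = 71767 - 27208 = 44559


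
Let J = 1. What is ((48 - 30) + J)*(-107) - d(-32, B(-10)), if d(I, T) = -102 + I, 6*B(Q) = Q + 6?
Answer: -1899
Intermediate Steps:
B(Q) = 1 + Q/6 (B(Q) = (Q + 6)/6 = (6 + Q)/6 = 1 + Q/6)
((48 - 30) + J)*(-107) - d(-32, B(-10)) = ((48 - 30) + 1)*(-107) - (-102 - 32) = (18 + 1)*(-107) - 1*(-134) = 19*(-107) + 134 = -2033 + 134 = -1899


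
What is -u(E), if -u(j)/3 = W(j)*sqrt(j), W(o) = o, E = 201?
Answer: 603*sqrt(201) ≈ 8549.0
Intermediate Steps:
u(j) = -3*j**(3/2) (u(j) = -3*j*sqrt(j) = -3*j**(3/2))
-u(E) = -(-3)*201**(3/2) = -(-3)*201*sqrt(201) = -(-603)*sqrt(201) = 603*sqrt(201)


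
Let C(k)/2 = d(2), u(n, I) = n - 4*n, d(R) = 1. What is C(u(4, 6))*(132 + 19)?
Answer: 302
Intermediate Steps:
u(n, I) = -3*n
C(k) = 2 (C(k) = 2*1 = 2)
C(u(4, 6))*(132 + 19) = 2*(132 + 19) = 2*151 = 302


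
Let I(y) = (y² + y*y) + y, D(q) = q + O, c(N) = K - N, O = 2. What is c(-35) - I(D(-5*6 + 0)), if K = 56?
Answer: -1449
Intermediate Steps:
c(N) = 56 - N
D(q) = 2 + q (D(q) = q + 2 = 2 + q)
I(y) = y + 2*y² (I(y) = (y² + y²) + y = 2*y² + y = y + 2*y²)
c(-35) - I(D(-5*6 + 0)) = (56 - 1*(-35)) - (2 + (-5*6 + 0))*(1 + 2*(2 + (-5*6 + 0))) = (56 + 35) - (2 + (-30 + 0))*(1 + 2*(2 + (-30 + 0))) = 91 - (2 - 30)*(1 + 2*(2 - 30)) = 91 - (-28)*(1 + 2*(-28)) = 91 - (-28)*(1 - 56) = 91 - (-28)*(-55) = 91 - 1*1540 = 91 - 1540 = -1449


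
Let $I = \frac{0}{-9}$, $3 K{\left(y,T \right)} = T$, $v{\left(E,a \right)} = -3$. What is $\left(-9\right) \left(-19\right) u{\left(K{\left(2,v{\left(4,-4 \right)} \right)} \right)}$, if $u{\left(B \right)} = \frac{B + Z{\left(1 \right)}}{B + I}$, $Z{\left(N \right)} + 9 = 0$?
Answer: $1710$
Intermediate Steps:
$Z{\left(N \right)} = -9$ ($Z{\left(N \right)} = -9 + 0 = -9$)
$K{\left(y,T \right)} = \frac{T}{3}$
$I = 0$ ($I = 0 \left(- \frac{1}{9}\right) = 0$)
$u{\left(B \right)} = \frac{-9 + B}{B}$ ($u{\left(B \right)} = \frac{B - 9}{B + 0} = \frac{-9 + B}{B}$)
$\left(-9\right) \left(-19\right) u{\left(K{\left(2,v{\left(4,-4 \right)} \right)} \right)} = \left(-9\right) \left(-19\right) \frac{-9 + \frac{1}{3} \left(-3\right)}{\frac{1}{3} \left(-3\right)} = 171 \frac{-9 - 1}{-1} = 171 \left(\left(-1\right) \left(-10\right)\right) = 171 \cdot 10 = 1710$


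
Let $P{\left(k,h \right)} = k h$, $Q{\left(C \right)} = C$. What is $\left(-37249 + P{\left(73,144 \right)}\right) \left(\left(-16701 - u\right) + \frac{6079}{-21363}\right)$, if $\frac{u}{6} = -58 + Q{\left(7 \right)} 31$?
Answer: $\frac{10084390119028}{21363} \approx 4.7205 \cdot 10^{8}$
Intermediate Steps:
$u = 954$ ($u = 6 \left(-58 + 7 \cdot 31\right) = 6 \left(-58 + 217\right) = 6 \cdot 159 = 954$)
$P{\left(k,h \right)} = h k$
$\left(-37249 + P{\left(73,144 \right)}\right) \left(\left(-16701 - u\right) + \frac{6079}{-21363}\right) = \left(-37249 + 144 \cdot 73\right) \left(\left(-16701 - 954\right) + \frac{6079}{-21363}\right) = \left(-37249 + 10512\right) \left(\left(-16701 - 954\right) + 6079 \left(- \frac{1}{21363}\right)\right) = - 26737 \left(-17655 - \frac{6079}{21363}\right) = \left(-26737\right) \left(- \frac{377169844}{21363}\right) = \frac{10084390119028}{21363}$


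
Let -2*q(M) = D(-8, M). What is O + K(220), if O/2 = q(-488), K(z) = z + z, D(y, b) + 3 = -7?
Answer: 450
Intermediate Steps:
D(y, b) = -10 (D(y, b) = -3 - 7 = -10)
q(M) = 5 (q(M) = -1/2*(-10) = 5)
K(z) = 2*z
O = 10 (O = 2*5 = 10)
O + K(220) = 10 + 2*220 = 10 + 440 = 450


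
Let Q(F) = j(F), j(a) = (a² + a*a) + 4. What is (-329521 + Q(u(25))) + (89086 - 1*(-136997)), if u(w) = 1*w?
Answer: -102184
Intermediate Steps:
u(w) = w
j(a) = 4 + 2*a² (j(a) = (a² + a²) + 4 = 2*a² + 4 = 4 + 2*a²)
Q(F) = 4 + 2*F²
(-329521 + Q(u(25))) + (89086 - 1*(-136997)) = (-329521 + (4 + 2*25²)) + (89086 - 1*(-136997)) = (-329521 + (4 + 2*625)) + (89086 + 136997) = (-329521 + (4 + 1250)) + 226083 = (-329521 + 1254) + 226083 = -328267 + 226083 = -102184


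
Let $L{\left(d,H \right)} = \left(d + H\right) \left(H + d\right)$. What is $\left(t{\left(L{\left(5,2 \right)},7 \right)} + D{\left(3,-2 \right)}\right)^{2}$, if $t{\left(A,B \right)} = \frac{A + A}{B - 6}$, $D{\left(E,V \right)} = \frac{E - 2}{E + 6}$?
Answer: $\frac{779689}{81} \approx 9625.8$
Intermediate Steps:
$L{\left(d,H \right)} = \left(H + d\right)^{2}$ ($L{\left(d,H \right)} = \left(H + d\right) \left(H + d\right) = \left(H + d\right)^{2}$)
$D{\left(E,V \right)} = \frac{-2 + E}{6 + E}$
$t{\left(A,B \right)} = \frac{2 A}{-6 + B}$
$\left(t{\left(L{\left(5,2 \right)},7 \right)} + D{\left(3,-2 \right)}\right)^{2} = \left(\frac{2 \left(2 + 5\right)^{2}}{-6 + 7} + \frac{-2 + 3}{6 + 3}\right)^{2} = \left(\frac{2 \cdot 7^{2}}{1} + \frac{1}{9} \cdot 1\right)^{2} = \left(2 \cdot 49 \cdot 1 + \frac{1}{9} \cdot 1\right)^{2} = \left(98 + \frac{1}{9}\right)^{2} = \left(\frac{883}{9}\right)^{2} = \frac{779689}{81}$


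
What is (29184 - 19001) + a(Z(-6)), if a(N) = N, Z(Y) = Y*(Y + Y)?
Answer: 10255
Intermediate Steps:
Z(Y) = 2*Y² (Z(Y) = Y*(2*Y) = 2*Y²)
(29184 - 19001) + a(Z(-6)) = (29184 - 19001) + 2*(-6)² = 10183 + 2*36 = 10183 + 72 = 10255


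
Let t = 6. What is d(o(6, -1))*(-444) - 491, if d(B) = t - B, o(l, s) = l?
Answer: -491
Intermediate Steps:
d(B) = 6 - B
d(o(6, -1))*(-444) - 491 = (6 - 1*6)*(-444) - 491 = (6 - 6)*(-444) - 491 = 0*(-444) - 491 = 0 - 491 = -491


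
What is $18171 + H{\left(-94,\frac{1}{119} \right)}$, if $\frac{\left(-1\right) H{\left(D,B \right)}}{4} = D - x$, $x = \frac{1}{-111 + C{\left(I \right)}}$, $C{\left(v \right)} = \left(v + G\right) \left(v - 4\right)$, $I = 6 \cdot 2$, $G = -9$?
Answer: $\frac{1613585}{87} \approx 18547.0$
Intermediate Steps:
$I = 12$
$C{\left(v \right)} = \left(-9 + v\right) \left(-4 + v\right)$ ($C{\left(v \right)} = \left(v - 9\right) \left(v - 4\right) = \left(-9 + v\right) \left(-4 + v\right)$)
$x = - \frac{1}{87}$ ($x = \frac{1}{-111 + \left(36 + 12^{2} - 156\right)} = \frac{1}{-111 + \left(36 + 144 - 156\right)} = \frac{1}{-111 + 24} = \frac{1}{-87} = - \frac{1}{87} \approx -0.011494$)
$H{\left(D,B \right)} = - \frac{4}{87} - 4 D$ ($H{\left(D,B \right)} = - 4 \left(D - - \frac{1}{87}\right) = - 4 \left(D + \frac{1}{87}\right) = - 4 \left(\frac{1}{87} + D\right) = - \frac{4}{87} - 4 D$)
$18171 + H{\left(-94,\frac{1}{119} \right)} = 18171 - - \frac{32708}{87} = 18171 + \left(- \frac{4}{87} + 376\right) = 18171 + \frac{32708}{87} = \frac{1613585}{87}$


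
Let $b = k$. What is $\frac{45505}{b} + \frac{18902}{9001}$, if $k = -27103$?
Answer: $\frac{102710401}{243954103} \approx 0.42102$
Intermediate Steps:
$b = -27103$
$\frac{45505}{b} + \frac{18902}{9001} = \frac{45505}{-27103} + \frac{18902}{9001} = 45505 \left(- \frac{1}{27103}\right) + 18902 \cdot \frac{1}{9001} = - \frac{45505}{27103} + \frac{18902}{9001} = \frac{102710401}{243954103}$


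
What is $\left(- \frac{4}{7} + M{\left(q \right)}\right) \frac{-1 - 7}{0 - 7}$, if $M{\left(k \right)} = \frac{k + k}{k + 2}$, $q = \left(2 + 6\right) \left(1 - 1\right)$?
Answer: $- \frac{32}{49} \approx -0.65306$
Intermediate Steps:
$q = 0$ ($q = 8 \cdot 0 = 0$)
$M{\left(k \right)} = \frac{2 k}{2 + k}$
$\left(- \frac{4}{7} + M{\left(q \right)}\right) \frac{-1 - 7}{0 - 7} = \left(- \frac{4}{7} + 2 \cdot 0 \frac{1}{2 + 0}\right) \frac{-1 - 7}{0 - 7} = \left(\left(-4\right) \frac{1}{7} + 2 \cdot 0 \cdot \frac{1}{2}\right) \left(- \frac{8}{-7}\right) = \left(- \frac{4}{7} + 2 \cdot 0 \cdot \frac{1}{2}\right) \left(\left(-8\right) \left(- \frac{1}{7}\right)\right) = \left(- \frac{4}{7} + 0\right) \frac{8}{7} = \left(- \frac{4}{7}\right) \frac{8}{7} = - \frac{32}{49}$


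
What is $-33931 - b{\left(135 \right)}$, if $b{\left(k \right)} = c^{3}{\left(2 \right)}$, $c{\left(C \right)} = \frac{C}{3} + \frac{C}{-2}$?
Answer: $- \frac{916136}{27} \approx -33931.0$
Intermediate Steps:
$c{\left(C \right)} = - \frac{C}{6}$ ($c{\left(C \right)} = C \frac{1}{3} + C \left(- \frac{1}{2}\right) = \frac{C}{3} - \frac{C}{2} = - \frac{C}{6}$)
$b{\left(k \right)} = - \frac{1}{27}$ ($b{\left(k \right)} = \left(\left(- \frac{1}{6}\right) 2\right)^{3} = \left(- \frac{1}{3}\right)^{3} = - \frac{1}{27}$)
$-33931 - b{\left(135 \right)} = -33931 - - \frac{1}{27} = -33931 + \frac{1}{27} = - \frac{916136}{27}$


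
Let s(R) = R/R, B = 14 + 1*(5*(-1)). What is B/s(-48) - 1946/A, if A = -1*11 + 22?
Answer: -1847/11 ≈ -167.91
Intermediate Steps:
B = 9 (B = 14 + 1*(-5) = 14 - 5 = 9)
s(R) = 1
A = 11 (A = -11 + 22 = 11)
B/s(-48) - 1946/A = 9/1 - 1946/11 = 9*1 - 1946*1/11 = 9 - 1946/11 = -1847/11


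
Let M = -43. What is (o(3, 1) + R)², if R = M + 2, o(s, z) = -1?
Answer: 1764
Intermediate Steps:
R = -41 (R = -43 + 2 = -41)
(o(3, 1) + R)² = (-1 - 41)² = (-42)² = 1764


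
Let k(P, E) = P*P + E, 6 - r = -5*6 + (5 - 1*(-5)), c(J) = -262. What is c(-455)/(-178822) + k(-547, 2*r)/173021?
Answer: 26779891022/15469980631 ≈ 1.7311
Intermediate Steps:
r = 26 (r = 6 - (-5*6 + (5 - 1*(-5))) = 6 - (-30 + (5 + 5)) = 6 - (-30 + 10) = 6 - 1*(-20) = 6 + 20 = 26)
k(P, E) = E + P² (k(P, E) = P² + E = E + P²)
c(-455)/(-178822) + k(-547, 2*r)/173021 = -262/(-178822) + (2*26 + (-547)²)/173021 = -262*(-1/178822) + (52 + 299209)*(1/173021) = 131/89411 + 299261*(1/173021) = 131/89411 + 299261/173021 = 26779891022/15469980631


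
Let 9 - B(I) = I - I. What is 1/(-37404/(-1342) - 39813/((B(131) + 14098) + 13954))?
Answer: 1711721/45280209 ≈ 0.037803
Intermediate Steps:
B(I) = 9 (B(I) = 9 - (I - I) = 9 - 1*0 = 9 + 0 = 9)
1/(-37404/(-1342) - 39813/((B(131) + 14098) + 13954)) = 1/(-37404/(-1342) - 39813/((9 + 14098) + 13954)) = 1/(-37404*(-1/1342) - 39813/(14107 + 13954)) = 1/(18702/671 - 39813/28061) = 1/(45280209/1711721) = 1711721/45280209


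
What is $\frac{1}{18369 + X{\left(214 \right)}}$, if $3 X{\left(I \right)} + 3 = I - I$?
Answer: $\frac{1}{18368} \approx 5.4442 \cdot 10^{-5}$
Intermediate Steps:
$X{\left(I \right)} = -1$ ($X{\left(I \right)} = -1 + \frac{I - I}{3} = -1 + \frac{1}{3} \cdot 0 = -1 + 0 = -1$)
$\frac{1}{18369 + X{\left(214 \right)}} = \frac{1}{18369 - 1} = \frac{1}{18368}$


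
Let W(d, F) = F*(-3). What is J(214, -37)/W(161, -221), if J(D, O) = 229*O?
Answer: -8473/663 ≈ -12.780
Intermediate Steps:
W(d, F) = -3*F
J(214, -37)/W(161, -221) = (229*(-37))/((-3*(-221))) = -8473/663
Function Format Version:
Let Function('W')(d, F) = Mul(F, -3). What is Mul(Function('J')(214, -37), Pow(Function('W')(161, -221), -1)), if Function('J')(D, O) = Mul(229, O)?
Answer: Rational(-8473, 663) ≈ -12.780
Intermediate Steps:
Function('W')(d, F) = Mul(-3, F)
Mul(Function('J')(214, -37), Pow(Function('W')(161, -221), -1)) = Mul(Mul(229, -37), Pow(Mul(-3, -221), -1)) = Mul(-8473, Pow(663, -1)) = Mul(-8473, Rational(1, 663)) = Rational(-8473, 663)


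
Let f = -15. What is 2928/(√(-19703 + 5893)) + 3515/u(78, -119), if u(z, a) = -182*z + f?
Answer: -3515/14211 - 1464*I*√13810/6905 ≈ -0.24734 - 24.916*I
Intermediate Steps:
u(z, a) = -15 - 182*z (u(z, a) = -182*z - 15 = -15 - 182*z)
2928/(√(-19703 + 5893)) + 3515/u(78, -119) = 2928/(√(-19703 + 5893)) + 3515/(-15 - 182*78) = 2928/(√(-13810)) + 3515/(-15 - 14196) = 2928/((I*√13810)) + 3515/(-14211) = 2928*(-I*√13810/13810) + 3515*(-1/14211) = -1464*I*√13810/6905 - 3515/14211 = -3515/14211 - 1464*I*√13810/6905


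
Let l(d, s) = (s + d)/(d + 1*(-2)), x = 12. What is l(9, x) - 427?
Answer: -424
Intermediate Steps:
l(d, s) = (d + s)/(-2 + d) (l(d, s) = (d + s)/(d - 2) = (d + s)/(-2 + d))
l(9, x) - 427 = (9 + 12)/(-2 + 9) - 427 = 21/7 - 427 = (⅐)*21 - 427 = 3 - 427 = -424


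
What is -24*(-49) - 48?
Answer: 1128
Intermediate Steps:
-24*(-49) - 48 = 1176 - 48 = 1128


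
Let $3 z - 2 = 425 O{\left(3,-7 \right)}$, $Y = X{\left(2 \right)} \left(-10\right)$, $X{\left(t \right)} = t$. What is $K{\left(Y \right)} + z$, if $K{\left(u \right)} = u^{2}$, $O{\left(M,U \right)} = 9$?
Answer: $\frac{5027}{3} \approx 1675.7$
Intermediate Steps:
$Y = -20$ ($Y = 2 \left(-10\right) = -20$)
$z = \frac{3827}{3}$ ($z = \frac{2}{3} + \frac{425 \cdot 9}{3} = \frac{2}{3} + \frac{1}{3} \cdot 3825 = \frac{2}{3} + 1275 = \frac{3827}{3} \approx 1275.7$)
$K{\left(Y \right)} + z = \left(-20\right)^{2} + \frac{3827}{3} = 400 + \frac{3827}{3} = \frac{5027}{3}$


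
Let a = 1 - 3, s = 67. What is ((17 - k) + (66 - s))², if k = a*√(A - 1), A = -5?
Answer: 232 + 64*I*√6 ≈ 232.0 + 156.77*I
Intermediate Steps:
a = -2
k = -2*I*√6 (k = -2*√(-5 - 1) = -2*I*√6 ≈ -4.899*I)
((17 - k) + (66 - s))² = ((17 - (-2)*I*√6) + (66 - 1*67))² = ((17 + 2*I*√6) + (66 - 67))² = ((17 + 2*I*√6) - 1)² = (16 + 2*I*√6)²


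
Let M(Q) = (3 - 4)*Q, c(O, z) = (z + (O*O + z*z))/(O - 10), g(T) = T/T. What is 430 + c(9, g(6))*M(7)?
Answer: 1011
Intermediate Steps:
g(T) = 1
c(O, z) = (z + O² + z²)/(-10 + O) (c(O, z) = (z + (O² + z²))/(-10 + O) = (z + O² + z²)/(-10 + O))
M(Q) = -Q
430 + c(9, g(6))*M(7) = 430 + ((1 + 9² + 1²)/(-10 + 9))*(-1*7) = 430 + ((1 + 81 + 1)/(-1))*(-7) = 430 - 1*83*(-7) = 430 - 83*(-7) = 430 + 581 = 1011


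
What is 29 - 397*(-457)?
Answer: 181458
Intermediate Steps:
29 - 397*(-457) = 29 + 181429 = 181458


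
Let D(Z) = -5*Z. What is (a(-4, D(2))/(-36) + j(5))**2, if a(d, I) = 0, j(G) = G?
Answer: 25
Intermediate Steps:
(a(-4, D(2))/(-36) + j(5))**2 = (0/(-36) + 5)**2 = (0*(-1/36) + 5)**2 = (0 + 5)**2 = 5**2 = 25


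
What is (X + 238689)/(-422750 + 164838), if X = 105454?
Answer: -344143/257912 ≈ -1.3343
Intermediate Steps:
(X + 238689)/(-422750 + 164838) = (105454 + 238689)/(-422750 + 164838) = 344143/(-257912) = 344143*(-1/257912) = -344143/257912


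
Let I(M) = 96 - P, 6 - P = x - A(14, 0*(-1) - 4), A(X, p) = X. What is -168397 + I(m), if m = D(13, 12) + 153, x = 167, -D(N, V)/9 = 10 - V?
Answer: -168154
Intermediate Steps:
D(N, V) = -90 + 9*V (D(N, V) = -9*(10 - V) = -90 + 9*V)
P = -147 (P = 6 - (167 - 1*14) = 6 - (167 - 14) = 6 - 1*153 = 6 - 153 = -147)
m = 171 (m = (-90 + 9*12) + 153 = (-90 + 108) + 153 = 18 + 153 = 171)
I(M) = 243 (I(M) = 96 - 1*(-147) = 96 + 147 = 243)
-168397 + I(m) = -168397 + 243 = -168154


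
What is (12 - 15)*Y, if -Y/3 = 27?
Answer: 243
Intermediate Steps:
Y = -81 (Y = -3*27 = -81)
(12 - 15)*Y = (12 - 15)*(-81) = -3*(-81) = 243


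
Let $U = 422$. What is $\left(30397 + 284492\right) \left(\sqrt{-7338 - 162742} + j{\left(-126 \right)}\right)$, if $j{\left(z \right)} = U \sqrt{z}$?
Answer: $i \left(1259556 \sqrt{10630} + 398649474 \sqrt{14}\right) \approx 1.6215 \cdot 10^{9} i$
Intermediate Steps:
$j{\left(z \right)} = 422 \sqrt{z}$
$\left(30397 + 284492\right) \left(\sqrt{-7338 - 162742} + j{\left(-126 \right)}\right) = \left(30397 + 284492\right) \left(\sqrt{-7338 - 162742} + 422 \sqrt{-126}\right) = 314889 \left(\sqrt{-170080} + 422 \cdot 3 i \sqrt{14}\right) = 314889 \left(4 i \sqrt{10630} + 1266 i \sqrt{14}\right) = 1259556 i \sqrt{10630} + 398649474 i \sqrt{14}$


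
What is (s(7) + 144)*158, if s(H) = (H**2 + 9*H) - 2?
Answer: 40132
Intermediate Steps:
s(H) = -2 + H**2 + 9*H
(s(7) + 144)*158 = ((-2 + 7**2 + 9*7) + 144)*158 = ((-2 + 49 + 63) + 144)*158 = (110 + 144)*158 = 254*158 = 40132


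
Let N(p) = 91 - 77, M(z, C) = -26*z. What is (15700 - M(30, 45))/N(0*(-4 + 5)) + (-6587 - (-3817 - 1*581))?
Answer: -7083/7 ≈ -1011.9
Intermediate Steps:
N(p) = 14
(15700 - M(30, 45))/N(0*(-4 + 5)) + (-6587 - (-3817 - 1*581)) = (15700 - (-26)*30)/14 + (-6587 - (-3817 - 1*581)) = (15700 - 1*(-780))*(1/14) + (-6587 - (-3817 - 581)) = (15700 + 780)*(1/14) + (-6587 - 1*(-4398)) = 16480*(1/14) + (-6587 + 4398) = 8240/7 - 2189 = -7083/7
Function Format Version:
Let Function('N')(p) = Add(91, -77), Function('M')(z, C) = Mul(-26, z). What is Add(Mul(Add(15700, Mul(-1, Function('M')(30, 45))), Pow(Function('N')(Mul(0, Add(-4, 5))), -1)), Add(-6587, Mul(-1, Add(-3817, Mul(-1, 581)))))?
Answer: Rational(-7083, 7) ≈ -1011.9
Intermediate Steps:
Function('N')(p) = 14
Add(Mul(Add(15700, Mul(-1, Function('M')(30, 45))), Pow(Function('N')(Mul(0, Add(-4, 5))), -1)), Add(-6587, Mul(-1, Add(-3817, Mul(-1, 581))))) = Add(Mul(Add(15700, Mul(-1, Mul(-26, 30))), Pow(14, -1)), Add(-6587, Mul(-1, Add(-3817, Mul(-1, 581))))) = Add(Mul(Add(15700, Mul(-1, -780)), Rational(1, 14)), Add(-6587, Mul(-1, Add(-3817, -581)))) = Add(Mul(Add(15700, 780), Rational(1, 14)), Add(-6587, Mul(-1, -4398))) = Add(Mul(16480, Rational(1, 14)), Add(-6587, 4398)) = Add(Rational(8240, 7), -2189) = Rational(-7083, 7)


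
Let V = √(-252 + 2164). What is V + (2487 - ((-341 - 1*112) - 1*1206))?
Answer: 4146 + 2*√478 ≈ 4189.7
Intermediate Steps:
V = 2*√478 (V = √1912 = 2*√478 ≈ 43.726)
V + (2487 - ((-341 - 1*112) - 1*1206)) = 2*√478 + (2487 - ((-341 - 1*112) - 1*1206)) = 2*√478 + (2487 - ((-341 - 112) - 1206)) = 2*√478 + (2487 - (-453 - 1206)) = 2*√478 + (2487 - 1*(-1659)) = 2*√478 + (2487 + 1659) = 2*√478 + 4146 = 4146 + 2*√478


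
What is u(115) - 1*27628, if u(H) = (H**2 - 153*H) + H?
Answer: -31883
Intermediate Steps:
u(H) = H**2 - 152*H
u(115) - 1*27628 = 115*(-152 + 115) - 1*27628 = 115*(-37) - 27628 = -4255 - 27628 = -31883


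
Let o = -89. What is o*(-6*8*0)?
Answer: 0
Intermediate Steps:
o*(-6*8*0) = -89*(-6*8)*0 = -(-4272)*0 = -89*0 = 0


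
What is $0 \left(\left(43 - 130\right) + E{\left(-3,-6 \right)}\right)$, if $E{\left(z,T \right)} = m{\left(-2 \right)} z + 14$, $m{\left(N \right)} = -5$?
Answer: $0$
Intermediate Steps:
$E{\left(z,T \right)} = 14 - 5 z$ ($E{\left(z,T \right)} = - 5 z + 14 = 14 - 5 z$)
$0 \left(\left(43 - 130\right) + E{\left(-3,-6 \right)}\right) = 0 \left(\left(43 - 130\right) + \left(14 - -15\right)\right) = 0 \left(\left(43 - 130\right) + \left(14 + 15\right)\right) = 0 \left(\left(43 - 130\right) + 29\right) = 0 \left(-87 + 29\right) = 0 \left(-58\right) = 0$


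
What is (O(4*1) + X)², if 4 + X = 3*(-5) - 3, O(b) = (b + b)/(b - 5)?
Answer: 900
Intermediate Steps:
O(b) = 2*b/(-5 + b) (O(b) = (2*b)/(-5 + b) = 2*b/(-5 + b))
X = -22 (X = -4 + (3*(-5) - 3) = -4 + (-15 - 3) = -4 - 18 = -22)
(O(4*1) + X)² = (2*(4*1)/(-5 + 4*1) - 22)² = (2*4/(-5 + 4) - 22)² = (2*4/(-1) - 22)² = (2*4*(-1) - 22)² = (-8 - 22)² = (-30)² = 900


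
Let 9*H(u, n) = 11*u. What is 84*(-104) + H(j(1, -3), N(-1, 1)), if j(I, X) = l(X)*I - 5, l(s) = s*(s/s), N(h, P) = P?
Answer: -78712/9 ≈ -8745.8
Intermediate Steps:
l(s) = s (l(s) = s*1 = s)
j(I, X) = -5 + I*X (j(I, X) = X*I - 5 = I*X - 5 = -5 + I*X)
H(u, n) = 11*u/9 (H(u, n) = (11*u)/9 = 11*u/9)
84*(-104) + H(j(1, -3), N(-1, 1)) = 84*(-104) + 11*(-5 + 1*(-3))/9 = -8736 + 11*(-5 - 3)/9 = -8736 + (11/9)*(-8) = -8736 - 88/9 = -78712/9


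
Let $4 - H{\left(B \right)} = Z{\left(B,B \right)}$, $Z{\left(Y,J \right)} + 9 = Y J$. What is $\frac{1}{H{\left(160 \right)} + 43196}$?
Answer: $\frac{1}{17609} \approx 5.6789 \cdot 10^{-5}$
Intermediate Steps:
$Z{\left(Y,J \right)} = -9 + J Y$ ($Z{\left(Y,J \right)} = -9 + Y J = -9 + J Y$)
$H{\left(B \right)} = 13 - B^{2}$ ($H{\left(B \right)} = 4 - \left(-9 + B B\right) = 4 - \left(-9 + B^{2}\right) = 13 - B^{2}$)
$\frac{1}{H{\left(160 \right)} + 43196} = \frac{1}{\left(13 - 160^{2}\right) + 43196} = \frac{1}{\left(13 - 25600\right) + 43196} = \frac{1}{-25587 + 43196} = \frac{1}{17609}$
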